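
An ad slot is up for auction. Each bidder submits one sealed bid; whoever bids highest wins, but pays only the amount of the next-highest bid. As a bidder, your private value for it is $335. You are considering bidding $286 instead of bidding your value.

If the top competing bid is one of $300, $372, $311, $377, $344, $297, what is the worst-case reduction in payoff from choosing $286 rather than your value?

$300: truthful gives $35, deviation gives $0 → loss $35.
$372: same outcome either way → loss $0.
$311: truthful gives $24, deviation gives $0 → loss $24.
$377: same outcome either way → loss $0.
$344: same outcome either way → loss $0.
$297: truthful gives $38, deviation gives $0 → loss $38.
Maximum loss: $38.

$38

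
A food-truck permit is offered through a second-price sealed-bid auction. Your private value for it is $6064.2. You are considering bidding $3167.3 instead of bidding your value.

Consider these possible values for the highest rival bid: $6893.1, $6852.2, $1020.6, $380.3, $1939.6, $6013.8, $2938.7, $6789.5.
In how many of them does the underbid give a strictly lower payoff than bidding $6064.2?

The deviation hurts exactly when the highest competing bid lies strictly between $3167.3 and $6064.2 — underbidding then forfeits a profitable win.
$6893.1: above both → same outcome either way.
$6852.2: above both → same outcome either way.
$1020.6: below both → same outcome either way.
$380.3: below both → same outcome either way.
$1939.6: below both → same outcome either way.
$6013.8: inside the interval → strictly worse (loss $50.4).
$2938.7: below both → same outcome either way.
$6789.5: above both → same outcome either way.
Count: 1.

1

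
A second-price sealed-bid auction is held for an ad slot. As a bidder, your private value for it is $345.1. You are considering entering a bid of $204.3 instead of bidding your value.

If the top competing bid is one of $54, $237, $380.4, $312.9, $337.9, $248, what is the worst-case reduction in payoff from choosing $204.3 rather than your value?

$108.1

$54: same outcome either way → loss $0.
$237: truthful gives $108.1, deviation gives $0 → loss $108.1.
$380.4: same outcome either way → loss $0.
$312.9: truthful gives $32.2, deviation gives $0 → loss $32.2.
$337.9: truthful gives $7.2, deviation gives $0 → loss $7.2.
$248: truthful gives $97.1, deviation gives $0 → loss $97.1.
Maximum loss: $108.1.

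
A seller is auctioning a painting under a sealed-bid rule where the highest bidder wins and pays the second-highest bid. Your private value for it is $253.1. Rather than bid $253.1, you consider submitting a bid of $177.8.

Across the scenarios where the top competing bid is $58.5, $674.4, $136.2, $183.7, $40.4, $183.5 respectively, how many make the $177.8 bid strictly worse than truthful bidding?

The deviation hurts exactly when the highest competing bid lies strictly between $177.8 and $253.1 — underbidding then forfeits a profitable win.
$58.5: below both → same outcome either way.
$674.4: above both → same outcome either way.
$136.2: below both → same outcome either way.
$183.7: inside the interval → strictly worse (loss $69.4).
$40.4: below both → same outcome either way.
$183.5: inside the interval → strictly worse (loss $69.6).
Count: 2.

2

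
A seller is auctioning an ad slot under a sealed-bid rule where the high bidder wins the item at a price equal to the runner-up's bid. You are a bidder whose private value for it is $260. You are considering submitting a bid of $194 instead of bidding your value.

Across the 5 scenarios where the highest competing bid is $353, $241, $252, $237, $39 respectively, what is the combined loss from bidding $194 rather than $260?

$50

The deviation costs you only when the competing bid falls strictly between $194 and $260; elsewhere both bids give the same outcome.
$353: outcomes coincide → loss $0.
$241: truthful payoff $19, deviation payoff $0 → loss $19.
$252: truthful payoff $8, deviation payoff $0 → loss $8.
$237: truthful payoff $23, deviation payoff $0 → loss $23.
$39: outcomes coincide → loss $0.
Total loss = $19 + $8 + $23 = $50.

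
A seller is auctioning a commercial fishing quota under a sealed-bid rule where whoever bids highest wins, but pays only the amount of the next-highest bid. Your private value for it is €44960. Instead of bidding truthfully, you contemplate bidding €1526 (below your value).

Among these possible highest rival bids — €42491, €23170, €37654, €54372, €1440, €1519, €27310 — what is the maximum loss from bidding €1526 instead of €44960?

€42491: truthful gives €2469, deviation gives €0 → loss €2469.
€23170: truthful gives €21790, deviation gives €0 → loss €21790.
€37654: truthful gives €7306, deviation gives €0 → loss €7306.
€54372: same outcome either way → loss €0.
€1440: same outcome either way → loss €0.
€1519: same outcome either way → loss €0.
€27310: truthful gives €17650, deviation gives €0 → loss €17650.
Maximum loss: €21790.

€21790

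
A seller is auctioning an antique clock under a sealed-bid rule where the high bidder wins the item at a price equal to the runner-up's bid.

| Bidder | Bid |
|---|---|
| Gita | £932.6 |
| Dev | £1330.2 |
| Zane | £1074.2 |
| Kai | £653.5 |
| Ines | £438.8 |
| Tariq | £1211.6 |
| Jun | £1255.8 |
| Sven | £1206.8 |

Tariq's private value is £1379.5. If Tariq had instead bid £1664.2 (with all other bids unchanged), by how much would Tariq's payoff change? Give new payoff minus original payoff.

£49.3

The highest bid among the other bidders is £1330.2; Tariq's bid doesn't change that.
Original bid £1211.6: Tariq is not highest (top rival bid is £1330.2); payoff £0.
Alternative bid £1664.2: Tariq is highest, pays the top rival bid £1330.2; payoff £1379.5 − £1330.2 = £49.3.
Change in payoff = £49.3 − (£0) = £49.3.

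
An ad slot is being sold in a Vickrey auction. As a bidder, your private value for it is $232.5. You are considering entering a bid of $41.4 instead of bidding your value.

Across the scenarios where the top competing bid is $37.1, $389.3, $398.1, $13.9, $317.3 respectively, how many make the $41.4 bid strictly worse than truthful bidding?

0

The deviation hurts exactly when the highest competing bid lies strictly between $41.4 and $232.5 — underbidding then forfeits a profitable win.
$37.1: below both → same outcome either way.
$389.3: above both → same outcome either way.
$398.1: above both → same outcome either way.
$13.9: below both → same outcome either way.
$317.3: above both → same outcome either way.
Count: 0.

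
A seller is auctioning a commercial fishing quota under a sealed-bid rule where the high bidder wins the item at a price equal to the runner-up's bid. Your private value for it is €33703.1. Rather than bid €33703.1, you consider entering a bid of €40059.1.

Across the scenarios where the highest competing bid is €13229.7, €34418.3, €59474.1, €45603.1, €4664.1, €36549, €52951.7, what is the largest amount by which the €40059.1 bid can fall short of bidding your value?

€2845.9

€13229.7: same outcome either way → loss €0.
€34418.3: truthful gives €0, deviation gives −€715.2 → loss €715.2.
€59474.1: same outcome either way → loss €0.
€45603.1: same outcome either way → loss €0.
€4664.1: same outcome either way → loss €0.
€36549: truthful gives €0, deviation gives −€2845.9 → loss €2845.9.
€52951.7: same outcome either way → loss €0.
Maximum loss: €2845.9.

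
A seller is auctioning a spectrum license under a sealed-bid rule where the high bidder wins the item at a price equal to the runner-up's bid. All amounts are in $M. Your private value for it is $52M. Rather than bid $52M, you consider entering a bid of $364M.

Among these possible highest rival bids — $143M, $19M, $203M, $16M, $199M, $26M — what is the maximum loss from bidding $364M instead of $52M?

$151M

$143M: truthful gives $0M, deviation gives −$91M → loss $91M.
$19M: same outcome either way → loss $0M.
$203M: truthful gives $0M, deviation gives −$151M → loss $151M.
$16M: same outcome either way → loss $0M.
$199M: truthful gives $0M, deviation gives −$147M → loss $147M.
$26M: same outcome either way → loss $0M.
Maximum loss: $151M.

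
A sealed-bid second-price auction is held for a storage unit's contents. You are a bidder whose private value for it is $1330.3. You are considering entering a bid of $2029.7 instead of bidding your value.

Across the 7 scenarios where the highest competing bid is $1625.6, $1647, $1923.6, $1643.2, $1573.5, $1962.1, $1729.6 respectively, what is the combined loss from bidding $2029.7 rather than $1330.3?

$2792.5

The deviation costs you only when the competing bid falls strictly between $1330.3 and $2029.7; elsewhere both bids give the same outcome.
$1625.6: truthful payoff $0, deviation payoff −$295.3 → loss $295.3.
$1647: truthful payoff $0, deviation payoff −$316.7 → loss $316.7.
$1923.6: truthful payoff $0, deviation payoff −$593.3 → loss $593.3.
$1643.2: truthful payoff $0, deviation payoff −$312.9 → loss $312.9.
$1573.5: truthful payoff $0, deviation payoff −$243.2 → loss $243.2.
$1962.1: truthful payoff $0, deviation payoff −$631.8 → loss $631.8.
$1729.6: truthful payoff $0, deviation payoff −$399.3 → loss $399.3.
Total loss = $295.3 + $316.7 + $593.3 + $312.9 + $243.2 + $631.8 + $399.3 = $2792.5.
In a second-price auction your bid sets only whether you win, not what you pay, so bidding your true value is weakly dominant.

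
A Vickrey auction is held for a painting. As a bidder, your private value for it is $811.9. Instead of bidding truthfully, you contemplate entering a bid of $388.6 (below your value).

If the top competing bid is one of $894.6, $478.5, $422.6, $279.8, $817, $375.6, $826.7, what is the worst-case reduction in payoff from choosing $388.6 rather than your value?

$389.3

$894.6: same outcome either way → loss $0.
$478.5: truthful gives $333.4, deviation gives $0 → loss $333.4.
$422.6: truthful gives $389.3, deviation gives $0 → loss $389.3.
$279.8: same outcome either way → loss $0.
$817: same outcome either way → loss $0.
$375.6: same outcome either way → loss $0.
$826.7: same outcome either way → loss $0.
Maximum loss: $389.3.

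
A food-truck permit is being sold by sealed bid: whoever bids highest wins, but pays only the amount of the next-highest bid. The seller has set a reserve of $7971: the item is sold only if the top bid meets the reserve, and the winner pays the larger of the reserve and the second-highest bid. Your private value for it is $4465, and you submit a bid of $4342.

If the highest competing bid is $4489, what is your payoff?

Your bid $4342 is below the highest competing bid $4489, so you lose. Payoff $0.

$0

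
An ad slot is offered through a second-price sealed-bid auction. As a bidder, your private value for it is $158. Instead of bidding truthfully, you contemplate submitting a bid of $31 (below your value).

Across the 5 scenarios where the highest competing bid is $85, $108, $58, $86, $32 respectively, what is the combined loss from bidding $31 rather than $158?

$421

The deviation costs you only when the competing bid falls strictly between $31 and $158; elsewhere both bids give the same outcome.
$85: truthful payoff $73, deviation payoff $0 → loss $73.
$108: truthful payoff $50, deviation payoff $0 → loss $50.
$58: truthful payoff $100, deviation payoff $0 → loss $100.
$86: truthful payoff $72, deviation payoff $0 → loss $72.
$32: truthful payoff $126, deviation payoff $0 → loss $126.
Total loss = $73 + $50 + $100 + $72 + $126 = $421.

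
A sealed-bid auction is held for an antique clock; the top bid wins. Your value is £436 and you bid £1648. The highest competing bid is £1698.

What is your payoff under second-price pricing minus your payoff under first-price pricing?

£0

Your bid £1648 is below £1698, so you lose under either rule.
Payoff is £0 in both cases; difference = £0.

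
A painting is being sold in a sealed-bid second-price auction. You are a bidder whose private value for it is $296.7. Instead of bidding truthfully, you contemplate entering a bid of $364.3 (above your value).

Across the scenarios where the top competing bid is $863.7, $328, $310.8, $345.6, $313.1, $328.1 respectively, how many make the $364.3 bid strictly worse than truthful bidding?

5

The deviation hurts exactly when the highest competing bid lies strictly between $296.7 and $364.3 — overbidding then wins at a price above your value.
$863.7: above both → same outcome either way.
$328: inside the interval → strictly worse (loss $31.3).
$310.8: inside the interval → strictly worse (loss $14.1).
$345.6: inside the interval → strictly worse (loss $48.9).
$313.1: inside the interval → strictly worse (loss $16.4).
$328.1: inside the interval → strictly worse (loss $31.4).
Count: 5.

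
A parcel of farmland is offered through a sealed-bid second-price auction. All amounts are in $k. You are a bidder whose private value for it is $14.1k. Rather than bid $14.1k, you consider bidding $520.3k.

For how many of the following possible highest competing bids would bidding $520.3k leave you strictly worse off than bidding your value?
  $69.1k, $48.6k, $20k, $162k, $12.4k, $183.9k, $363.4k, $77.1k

7

The deviation hurts exactly when the highest competing bid lies strictly between $14.1k and $520.3k — overbidding then wins at a price above your value.
$69.1k: inside the interval → strictly worse (loss $55k).
$48.6k: inside the interval → strictly worse (loss $34.5k).
$20k: inside the interval → strictly worse (loss $5.9k).
$162k: inside the interval → strictly worse (loss $147.9k).
$12.4k: below both → same outcome either way.
$183.9k: inside the interval → strictly worse (loss $169.8k).
$363.4k: inside the interval → strictly worse (loss $349.3k).
$77.1k: inside the interval → strictly worse (loss $63k).
Count: 7.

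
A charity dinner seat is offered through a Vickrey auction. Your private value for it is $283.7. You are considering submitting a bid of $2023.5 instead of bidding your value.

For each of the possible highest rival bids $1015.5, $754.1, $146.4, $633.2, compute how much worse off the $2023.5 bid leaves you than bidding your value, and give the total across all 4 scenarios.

$1551.7

The deviation costs you only when the competing bid falls strictly between $283.7 and $2023.5; elsewhere both bids give the same outcome.
$1015.5: truthful payoff $0, deviation payoff −$731.8 → loss $731.8.
$754.1: truthful payoff $0, deviation payoff −$470.4 → loss $470.4.
$146.4: outcomes coincide → loss $0.
$633.2: truthful payoff $0, deviation payoff −$349.5 → loss $349.5.
Total loss = $731.8 + $470.4 + $349.5 = $1551.7.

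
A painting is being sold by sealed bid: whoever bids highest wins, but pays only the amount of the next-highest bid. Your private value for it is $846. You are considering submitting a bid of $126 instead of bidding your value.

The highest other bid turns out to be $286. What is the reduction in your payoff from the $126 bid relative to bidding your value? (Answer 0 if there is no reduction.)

$560

Bidding your value $846: you win (since $846 > $286) and pay $286. Payoff $560.
Bidding $126: you lose. Payoff $0.
The competing bid $286 lies between your shaded bid and your value, so underbidding forfeits an item you could have won at a profitable price.
Loss from deviating = $560 − ($0) = $560.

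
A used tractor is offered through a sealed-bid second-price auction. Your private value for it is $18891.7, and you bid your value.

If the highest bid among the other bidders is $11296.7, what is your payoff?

$7595

Your bid $18891.7 exceeds the highest competing bid $11296.7, so you win.
In a second-price auction the winner pays the second-highest bid, $11296.7.
Payoff = value − price = $18891.7 − $11296.7 = $7595.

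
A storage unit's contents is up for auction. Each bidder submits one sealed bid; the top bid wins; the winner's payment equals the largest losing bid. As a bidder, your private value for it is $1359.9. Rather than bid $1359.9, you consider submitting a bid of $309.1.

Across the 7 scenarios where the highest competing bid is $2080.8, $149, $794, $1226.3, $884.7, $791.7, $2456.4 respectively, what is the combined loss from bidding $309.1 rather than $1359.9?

$1742.9

The deviation costs you only when the competing bid falls strictly between $309.1 and $1359.9; elsewhere both bids give the same outcome.
$2080.8: outcomes coincide → loss $0.
$149: outcomes coincide → loss $0.
$794: truthful payoff $565.9, deviation payoff $0 → loss $565.9.
$1226.3: truthful payoff $133.6, deviation payoff $0 → loss $133.6.
$884.7: truthful payoff $475.2, deviation payoff $0 → loss $475.2.
$791.7: truthful payoff $568.2, deviation payoff $0 → loss $568.2.
$2456.4: outcomes coincide → loss $0.
Total loss = $565.9 + $133.6 + $475.2 + $568.2 = $1742.9.
In a second-price auction your bid sets only whether you win, not what you pay, so bidding your true value is weakly dominant.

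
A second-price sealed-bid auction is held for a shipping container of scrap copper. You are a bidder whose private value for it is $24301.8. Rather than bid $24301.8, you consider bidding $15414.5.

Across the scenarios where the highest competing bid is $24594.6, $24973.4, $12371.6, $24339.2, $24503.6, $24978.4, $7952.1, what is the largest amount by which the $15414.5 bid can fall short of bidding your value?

$0

$24594.6: same outcome either way → loss $0.
$24973.4: same outcome either way → loss $0.
$12371.6: same outcome either way → loss $0.
$24339.2: same outcome either way → loss $0.
$24503.6: same outcome either way → loss $0.
$24978.4: same outcome either way → loss $0.
$7952.1: same outcome either way → loss $0.
Maximum loss: $0.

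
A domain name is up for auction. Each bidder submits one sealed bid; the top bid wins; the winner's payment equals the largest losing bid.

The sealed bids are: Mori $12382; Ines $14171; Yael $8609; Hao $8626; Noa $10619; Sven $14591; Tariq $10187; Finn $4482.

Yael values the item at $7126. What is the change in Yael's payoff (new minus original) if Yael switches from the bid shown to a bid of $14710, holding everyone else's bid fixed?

The highest bid among the other bidders is $14591; Yael's bid doesn't change that.
Original bid $8609: Yael is not highest (top rival bid is $14591); payoff $0.
Alternative bid $14710: Yael is highest, pays the top rival bid $14591; payoff $7126 − $14591 = −$7465.
Change in payoff = −$7465 − ($0) = −$7465.

−$7465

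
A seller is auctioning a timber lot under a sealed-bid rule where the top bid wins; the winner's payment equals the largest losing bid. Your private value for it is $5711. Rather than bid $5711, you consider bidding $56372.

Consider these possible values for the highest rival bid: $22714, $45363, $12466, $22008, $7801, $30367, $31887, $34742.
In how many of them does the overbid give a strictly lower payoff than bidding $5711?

The deviation hurts exactly when the highest competing bid lies strictly between $5711 and $56372 — overbidding then wins at a price above your value.
$22714: inside the interval → strictly worse (loss $17003).
$45363: inside the interval → strictly worse (loss $39652).
$12466: inside the interval → strictly worse (loss $6755).
$22008: inside the interval → strictly worse (loss $16297).
$7801: inside the interval → strictly worse (loss $2090).
$30367: inside the interval → strictly worse (loss $24656).
$31887: inside the interval → strictly worse (loss $26176).
$34742: inside the interval → strictly worse (loss $29031).
Count: 8.

8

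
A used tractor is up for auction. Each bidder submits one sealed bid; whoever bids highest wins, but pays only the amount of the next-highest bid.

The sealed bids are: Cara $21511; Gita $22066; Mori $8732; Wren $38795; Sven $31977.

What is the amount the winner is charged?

$31977

Highest bid: Wren at $38795, so Wren wins.
Second-highest bid: Sven at $31977 — that is the price the winner pays.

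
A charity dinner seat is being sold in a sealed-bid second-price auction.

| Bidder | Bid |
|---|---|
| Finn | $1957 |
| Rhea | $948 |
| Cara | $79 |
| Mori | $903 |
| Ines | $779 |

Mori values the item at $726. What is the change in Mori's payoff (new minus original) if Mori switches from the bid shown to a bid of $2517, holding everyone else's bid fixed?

The highest bid among the other bidders is $1957; Mori's bid doesn't change that.
Original bid $903: Mori is not highest (top rival bid is $1957); payoff $0.
Alternative bid $2517: Mori is highest, pays the top rival bid $1957; payoff $726 − $1957 = −$1231.
Change in payoff = −$1231 − ($0) = −$1231.

−$1231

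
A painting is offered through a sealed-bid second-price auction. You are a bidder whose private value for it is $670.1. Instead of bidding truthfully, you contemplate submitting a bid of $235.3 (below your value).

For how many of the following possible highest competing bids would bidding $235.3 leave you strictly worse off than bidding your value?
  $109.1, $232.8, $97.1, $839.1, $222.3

The deviation hurts exactly when the highest competing bid lies strictly between $235.3 and $670.1 — underbidding then forfeits a profitable win.
$109.1: below both → same outcome either way.
$232.8: below both → same outcome either way.
$97.1: below both → same outcome either way.
$839.1: above both → same outcome either way.
$222.3: below both → same outcome either way.
Count: 0.

0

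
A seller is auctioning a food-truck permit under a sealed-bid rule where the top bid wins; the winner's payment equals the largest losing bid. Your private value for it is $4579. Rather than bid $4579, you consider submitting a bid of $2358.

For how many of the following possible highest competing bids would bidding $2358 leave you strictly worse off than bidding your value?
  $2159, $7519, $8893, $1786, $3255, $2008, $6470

1

The deviation hurts exactly when the highest competing bid lies strictly between $2358 and $4579 — underbidding then forfeits a profitable win.
$2159: below both → same outcome either way.
$7519: above both → same outcome either way.
$8893: above both → same outcome either way.
$1786: below both → same outcome either way.
$3255: inside the interval → strictly worse (loss $1324).
$2008: below both → same outcome either way.
$6470: above both → same outcome either way.
Count: 1.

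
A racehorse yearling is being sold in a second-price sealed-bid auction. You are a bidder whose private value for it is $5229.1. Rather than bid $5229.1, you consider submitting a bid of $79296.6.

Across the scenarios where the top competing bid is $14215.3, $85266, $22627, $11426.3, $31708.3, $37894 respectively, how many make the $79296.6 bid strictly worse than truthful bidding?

The deviation hurts exactly when the highest competing bid lies strictly between $5229.1 and $79296.6 — overbidding then wins at a price above your value.
$14215.3: inside the interval → strictly worse (loss $8986.2).
$85266: above both → same outcome either way.
$22627: inside the interval → strictly worse (loss $17397.9).
$11426.3: inside the interval → strictly worse (loss $6197.2).
$31708.3: inside the interval → strictly worse (loss $26479.2).
$37894: inside the interval → strictly worse (loss $32664.9).
Count: 5.

5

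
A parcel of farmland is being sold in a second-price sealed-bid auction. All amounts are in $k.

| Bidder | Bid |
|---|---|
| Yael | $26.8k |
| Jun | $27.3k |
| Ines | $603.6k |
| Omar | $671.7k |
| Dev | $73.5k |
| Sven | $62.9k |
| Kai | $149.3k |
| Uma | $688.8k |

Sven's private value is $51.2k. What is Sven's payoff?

Highest bid: Uma at $688.8k, so Uma wins.
Second-highest bid: Omar at $671.7k — that is the price the winner pays.
Sven did not win, so Sven pays nothing and receives nothing: payoff $0k.

$0k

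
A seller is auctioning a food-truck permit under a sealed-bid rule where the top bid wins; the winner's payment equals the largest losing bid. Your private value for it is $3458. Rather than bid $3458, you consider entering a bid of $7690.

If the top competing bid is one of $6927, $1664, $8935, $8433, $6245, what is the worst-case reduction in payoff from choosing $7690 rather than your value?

$3469

$6927: truthful gives $0, deviation gives −$3469 → loss $3469.
$1664: same outcome either way → loss $0.
$8935: same outcome either way → loss $0.
$8433: same outcome either way → loss $0.
$6245: truthful gives $0, deviation gives −$2787 → loss $2787.
Maximum loss: $3469.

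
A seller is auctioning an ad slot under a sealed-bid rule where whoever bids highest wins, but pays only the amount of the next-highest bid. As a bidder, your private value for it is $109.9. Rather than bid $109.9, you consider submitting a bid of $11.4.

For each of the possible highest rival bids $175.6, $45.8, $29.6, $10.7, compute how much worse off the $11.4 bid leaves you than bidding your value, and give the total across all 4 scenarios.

$144.4

The deviation costs you only when the competing bid falls strictly between $11.4 and $109.9; elsewhere both bids give the same outcome.
$175.6: outcomes coincide → loss $0.
$45.8: truthful payoff $64.1, deviation payoff $0 → loss $64.1.
$29.6: truthful payoff $80.3, deviation payoff $0 → loss $80.3.
$10.7: outcomes coincide → loss $0.
Total loss = $64.1 + $80.3 = $144.4.
Because the price is fixed by the runner-up's bid, deviating from your value can only change a good outcome into a bad one — never the reverse.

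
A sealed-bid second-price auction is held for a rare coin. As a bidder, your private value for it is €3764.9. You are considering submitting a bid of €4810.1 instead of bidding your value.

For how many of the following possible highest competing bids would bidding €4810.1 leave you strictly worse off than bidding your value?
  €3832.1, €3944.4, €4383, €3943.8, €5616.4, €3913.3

The deviation hurts exactly when the highest competing bid lies strictly between €3764.9 and €4810.1 — overbidding then wins at a price above your value.
€3832.1: inside the interval → strictly worse (loss €67.2).
€3944.4: inside the interval → strictly worse (loss €179.5).
€4383: inside the interval → strictly worse (loss €618.1).
€3943.8: inside the interval → strictly worse (loss €178.9).
€5616.4: above both → same outcome either way.
€3913.3: inside the interval → strictly worse (loss €148.4).
Count: 5.

5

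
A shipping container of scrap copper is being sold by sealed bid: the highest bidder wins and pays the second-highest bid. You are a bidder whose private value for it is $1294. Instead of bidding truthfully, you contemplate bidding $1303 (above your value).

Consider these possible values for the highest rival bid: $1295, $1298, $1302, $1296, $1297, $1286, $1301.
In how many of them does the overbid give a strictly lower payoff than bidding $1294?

6

The deviation hurts exactly when the highest competing bid lies strictly between $1294 and $1303 — overbidding then wins at a price above your value.
$1295: inside the interval → strictly worse (loss $1).
$1298: inside the interval → strictly worse (loss $4).
$1302: inside the interval → strictly worse (loss $8).
$1296: inside the interval → strictly worse (loss $2).
$1297: inside the interval → strictly worse (loss $3).
$1286: below both → same outcome either way.
$1301: inside the interval → strictly worse (loss $7).
Count: 6.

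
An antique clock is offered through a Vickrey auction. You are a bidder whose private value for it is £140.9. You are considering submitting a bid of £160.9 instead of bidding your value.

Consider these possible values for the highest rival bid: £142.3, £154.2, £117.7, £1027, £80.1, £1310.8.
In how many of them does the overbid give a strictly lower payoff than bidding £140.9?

The deviation hurts exactly when the highest competing bid lies strictly between £140.9 and £160.9 — overbidding then wins at a price above your value.
£142.3: inside the interval → strictly worse (loss £1.4).
£154.2: inside the interval → strictly worse (loss £13.3).
£117.7: below both → same outcome either way.
£1027: above both → same outcome either way.
£80.1: below both → same outcome either way.
£1310.8: above both → same outcome either way.
Count: 2.

2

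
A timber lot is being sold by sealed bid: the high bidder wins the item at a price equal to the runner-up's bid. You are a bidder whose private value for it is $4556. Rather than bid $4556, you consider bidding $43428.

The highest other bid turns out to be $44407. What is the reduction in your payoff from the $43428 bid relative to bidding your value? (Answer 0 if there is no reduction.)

Bidding your value $4556: you lose (since $4556 < $44407). Payoff $0.
Bidding $43428: you lose. Payoff $0.
Difference = $0 − $0 = $0; both bids lead to the same outcome because the competing bid is above both your value and your alternative bid.
In a second-price auction your bid sets only whether you win, not what you pay, so bidding your true value is weakly dominant.

$0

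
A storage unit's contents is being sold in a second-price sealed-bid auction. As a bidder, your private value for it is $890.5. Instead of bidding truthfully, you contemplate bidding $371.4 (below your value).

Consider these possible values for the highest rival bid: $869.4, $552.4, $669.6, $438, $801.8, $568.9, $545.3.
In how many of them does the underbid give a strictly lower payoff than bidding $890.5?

7

The deviation hurts exactly when the highest competing bid lies strictly between $371.4 and $890.5 — underbidding then forfeits a profitable win.
$869.4: inside the interval → strictly worse (loss $21.1).
$552.4: inside the interval → strictly worse (loss $338.1).
$669.6: inside the interval → strictly worse (loss $220.9).
$438: inside the interval → strictly worse (loss $452.5).
$801.8: inside the interval → strictly worse (loss $88.7).
$568.9: inside the interval → strictly worse (loss $321.6).
$545.3: inside the interval → strictly worse (loss $345.2).
Count: 7.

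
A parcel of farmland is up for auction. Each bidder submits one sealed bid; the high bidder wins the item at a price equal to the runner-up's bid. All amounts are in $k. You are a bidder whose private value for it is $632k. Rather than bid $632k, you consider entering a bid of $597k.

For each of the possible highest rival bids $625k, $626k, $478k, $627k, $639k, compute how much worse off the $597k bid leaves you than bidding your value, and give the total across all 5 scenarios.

$18k

The deviation costs you only when the competing bid falls strictly between $597k and $632k; elsewhere both bids give the same outcome.
$625k: truthful payoff $7k, deviation payoff $0k → loss $7k.
$626k: truthful payoff $6k, deviation payoff $0k → loss $6k.
$478k: outcomes coincide → loss $0k.
$627k: truthful payoff $5k, deviation payoff $0k → loss $5k.
$639k: outcomes coincide → loss $0k.
Total loss = $7k + $6k + $5k = $18k.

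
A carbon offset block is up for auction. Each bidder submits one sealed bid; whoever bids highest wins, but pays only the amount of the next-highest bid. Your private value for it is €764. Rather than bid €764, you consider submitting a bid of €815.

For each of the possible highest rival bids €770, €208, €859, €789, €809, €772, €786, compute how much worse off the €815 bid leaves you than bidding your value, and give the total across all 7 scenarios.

€106

The deviation costs you only when the competing bid falls strictly between €764 and €815; elsewhere both bids give the same outcome.
€770: truthful payoff €0, deviation payoff −€6 → loss €6.
€208: outcomes coincide → loss €0.
€859: outcomes coincide → loss €0.
€789: truthful payoff €0, deviation payoff −€25 → loss €25.
€809: truthful payoff €0, deviation payoff −€45 → loss €45.
€772: truthful payoff €0, deviation payoff −€8 → loss €8.
€786: truthful payoff €0, deviation payoff −€22 → loss €22.
Total loss = €6 + €25 + €45 + €8 + €22 = €106.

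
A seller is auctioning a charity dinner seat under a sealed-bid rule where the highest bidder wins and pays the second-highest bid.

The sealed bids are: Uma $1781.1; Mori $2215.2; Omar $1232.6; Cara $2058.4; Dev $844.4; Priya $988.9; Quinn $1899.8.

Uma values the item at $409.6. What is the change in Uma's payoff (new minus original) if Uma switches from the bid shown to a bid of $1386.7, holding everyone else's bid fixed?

$0

The highest bid among the other bidders is $2215.2; Uma's bid doesn't change that.
Original bid $1781.1: Uma is not highest (top rival bid is $2215.2); payoff $0.
Alternative bid $1386.7: Uma is not highest (top rival bid is $2215.2); payoff $0.
Change in payoff = $0 − ($0) = $0.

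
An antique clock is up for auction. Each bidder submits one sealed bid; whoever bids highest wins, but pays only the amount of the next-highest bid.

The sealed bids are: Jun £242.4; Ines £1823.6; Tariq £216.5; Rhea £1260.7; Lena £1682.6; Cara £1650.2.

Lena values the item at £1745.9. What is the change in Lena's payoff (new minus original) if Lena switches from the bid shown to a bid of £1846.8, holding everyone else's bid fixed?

−£77.7

The highest bid among the other bidders is £1823.6; Lena's bid doesn't change that.
Original bid £1682.6: Lena is not highest (top rival bid is £1823.6); payoff £0.
Alternative bid £1846.8: Lena is highest, pays the top rival bid £1823.6; payoff £1745.9 − £1823.6 = −£77.7.
Change in payoff = −£77.7 − (£0) = −£77.7.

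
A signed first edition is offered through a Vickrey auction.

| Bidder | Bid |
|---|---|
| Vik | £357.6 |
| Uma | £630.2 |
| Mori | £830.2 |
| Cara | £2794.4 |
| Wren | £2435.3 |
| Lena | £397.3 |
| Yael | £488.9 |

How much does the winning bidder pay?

Highest bid: Cara at £2794.4, so Cara wins.
Second-highest bid: Wren at £2435.3 — that is the price the winner pays.

£2435.3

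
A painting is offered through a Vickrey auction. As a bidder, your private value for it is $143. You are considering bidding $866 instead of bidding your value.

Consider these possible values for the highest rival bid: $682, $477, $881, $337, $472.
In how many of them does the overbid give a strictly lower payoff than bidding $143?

The deviation hurts exactly when the highest competing bid lies strictly between $143 and $866 — overbidding then wins at a price above your value.
$682: inside the interval → strictly worse (loss $539).
$477: inside the interval → strictly worse (loss $334).
$881: above both → same outcome either way.
$337: inside the interval → strictly worse (loss $194).
$472: inside the interval → strictly worse (loss $329).
Count: 4.

4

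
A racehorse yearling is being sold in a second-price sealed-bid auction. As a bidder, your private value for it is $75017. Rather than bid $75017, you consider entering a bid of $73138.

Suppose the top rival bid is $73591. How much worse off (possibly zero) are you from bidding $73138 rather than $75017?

$1426

Bidding your value $75017: you win (since $75017 > $73591) and pay $73591. Payoff $1426.
Bidding $73138: you lose. Payoff $0.
The competing bid $73591 lies between your shaded bid and your value, so underbidding forfeits an item you could have won at a profitable price.
Loss from deviating = $1426 − ($0) = $1426.
Truthful bidding weakly dominates here: raising your bid can only win items priced above your value, and lowering it can only forfeit items priced below.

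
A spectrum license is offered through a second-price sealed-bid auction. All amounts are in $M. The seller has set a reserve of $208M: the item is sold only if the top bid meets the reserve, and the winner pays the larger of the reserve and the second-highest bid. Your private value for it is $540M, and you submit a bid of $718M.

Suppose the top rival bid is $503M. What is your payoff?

Your bid $718M is the highest and exceeds the reserve.
Price = max(second-highest bid, reserve) = max($503M, $208M) = $503M.
Payoff = $540M − $503M = $37M.

$37M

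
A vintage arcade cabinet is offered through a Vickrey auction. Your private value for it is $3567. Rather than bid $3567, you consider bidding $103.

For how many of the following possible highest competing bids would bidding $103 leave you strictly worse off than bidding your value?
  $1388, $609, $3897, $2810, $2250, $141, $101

5

The deviation hurts exactly when the highest competing bid lies strictly between $103 and $3567 — underbidding then forfeits a profitable win.
$1388: inside the interval → strictly worse (loss $2179).
$609: inside the interval → strictly worse (loss $2958).
$3897: above both → same outcome either way.
$2810: inside the interval → strictly worse (loss $757).
$2250: inside the interval → strictly worse (loss $1317).
$141: inside the interval → strictly worse (loss $3426).
$101: below both → same outcome either way.
Count: 5.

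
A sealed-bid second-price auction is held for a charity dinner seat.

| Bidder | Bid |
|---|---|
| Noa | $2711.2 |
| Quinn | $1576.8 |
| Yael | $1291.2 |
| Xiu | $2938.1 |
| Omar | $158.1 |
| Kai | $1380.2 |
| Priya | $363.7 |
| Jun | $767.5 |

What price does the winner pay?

$2711.2

Highest bid: Xiu at $2938.1, so Xiu wins.
Second-highest bid: Noa at $2711.2 — that is the price the winner pays.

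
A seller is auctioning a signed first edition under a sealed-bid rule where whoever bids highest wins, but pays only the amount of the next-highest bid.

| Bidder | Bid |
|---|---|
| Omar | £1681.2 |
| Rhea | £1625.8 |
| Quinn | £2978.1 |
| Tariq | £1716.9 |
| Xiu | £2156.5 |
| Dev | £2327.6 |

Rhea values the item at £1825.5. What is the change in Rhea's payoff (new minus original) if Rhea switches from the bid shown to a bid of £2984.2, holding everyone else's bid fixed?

The highest bid among the other bidders is £2978.1; Rhea's bid doesn't change that.
Original bid £1625.8: Rhea is not highest (top rival bid is £2978.1); payoff £0.
Alternative bid £2984.2: Rhea is highest, pays the top rival bid £2978.1; payoff £1825.5 − £2978.1 = −£1152.6.
Change in payoff = −£1152.6 − (£0) = −£1152.6.

−£1152.6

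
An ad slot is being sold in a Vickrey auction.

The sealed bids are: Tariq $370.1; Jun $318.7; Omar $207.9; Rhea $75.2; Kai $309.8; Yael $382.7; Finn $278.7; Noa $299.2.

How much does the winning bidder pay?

Highest bid: Yael at $382.7, so Yael wins.
Second-highest bid: Tariq at $370.1 — that is the price the winner pays.

$370.1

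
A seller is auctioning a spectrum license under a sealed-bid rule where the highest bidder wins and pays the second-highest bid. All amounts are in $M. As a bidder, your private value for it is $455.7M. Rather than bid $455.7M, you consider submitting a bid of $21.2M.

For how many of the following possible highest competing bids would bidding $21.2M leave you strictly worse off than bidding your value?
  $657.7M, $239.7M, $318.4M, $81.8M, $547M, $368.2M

4

The deviation hurts exactly when the highest competing bid lies strictly between $21.2M and $455.7M — underbidding then forfeits a profitable win.
$657.7M: above both → same outcome either way.
$239.7M: inside the interval → strictly worse (loss $216M).
$318.4M: inside the interval → strictly worse (loss $137.3M).
$81.8M: inside the interval → strictly worse (loss $373.9M).
$547M: above both → same outcome either way.
$368.2M: inside the interval → strictly worse (loss $87.5M).
Count: 4.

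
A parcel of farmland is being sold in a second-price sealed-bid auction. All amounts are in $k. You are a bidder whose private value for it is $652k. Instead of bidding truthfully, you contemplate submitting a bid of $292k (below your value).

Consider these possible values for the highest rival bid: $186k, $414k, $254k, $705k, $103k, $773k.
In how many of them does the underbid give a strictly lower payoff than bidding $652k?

1

The deviation hurts exactly when the highest competing bid lies strictly between $292k and $652k — underbidding then forfeits a profitable win.
$186k: below both → same outcome either way.
$414k: inside the interval → strictly worse (loss $238k).
$254k: below both → same outcome either way.
$705k: above both → same outcome either way.
$103k: below both → same outcome either way.
$773k: above both → same outcome either way.
Count: 1.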